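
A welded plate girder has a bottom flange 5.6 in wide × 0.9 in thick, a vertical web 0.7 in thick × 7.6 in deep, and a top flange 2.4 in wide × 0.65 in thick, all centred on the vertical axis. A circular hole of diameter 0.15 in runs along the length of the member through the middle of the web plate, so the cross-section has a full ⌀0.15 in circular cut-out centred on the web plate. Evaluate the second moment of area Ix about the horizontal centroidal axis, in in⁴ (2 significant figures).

Ix ≈ 120 in⁴

Treat the section as a set of non-overlapping primitives; coordinates are from the bounding-box lower-left.
Bottom plate: 5.6 × 0.9, A = 5.04 in², y = 0.45 in, Ī = 0.3402 in⁴.
Web plate: 0.7 × 7.6, A = 5.32 in², y = 4.7 in, Ī = 25.61 in⁴.
Top plate: 2.4 × 0.65, A = 1.56 in², y = 8.825 in, Ī = 0.05493 in⁴.
Hole (subtracted): ⌀0.15, A = 0.01767 in², y = 4.7 in, Ī = 0.00002485 in⁴.
Centroid: ȳ = ΣA·y / ΣA = 3.441 in.
Transfer each piece to the horizontal centroidal axis using Ī + A·d² with d = y − 3.441:
  bottom plate: d = -2.991 in → contributes +45.43 in⁴
  web plate: d = 1.259 in → contributes +34.04 in⁴
  top plate: d = 5.384 in → contributes +45.28 in⁴
  hole: d = 1.259 in → contributes −0.02804 in⁴
Total I = 124.7 in⁴.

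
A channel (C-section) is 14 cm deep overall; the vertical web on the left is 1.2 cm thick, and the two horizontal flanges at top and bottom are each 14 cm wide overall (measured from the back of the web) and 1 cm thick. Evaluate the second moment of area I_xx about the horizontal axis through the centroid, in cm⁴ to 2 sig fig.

Decompose the section into non-overlapping parts with the origin at the bottom-left of its bounding rectangle.
Web: 1.2 × 14, A = 16.8 cm², y = 7 cm, Ī = 274.4 cm⁴.
Top flange (beyond web): 12.8 × 1, A = 12.8 cm², y = 13.5 cm, Ī = 1.067 cm⁴.
Bottom flange (beyond web): 12.8 × 1, A = 12.8 cm², y = 0.5 cm, Ī = 1.067 cm⁴.
By symmetry the centroid is at mid-height, ȳ = 7 cm.
Transfer each piece to the horizontal axis through the centroid using Ī + A·d² with d = y − 7:
  web: d = 0 cm → contributes +274.4 cm⁴
  top flange (beyond web): d = 6.5 cm → contributes +541.9 cm⁴
  bottom flange (beyond web): d = -6.5 cm → contributes +541.9 cm⁴
Total I = 1 358 cm⁴.

I_xx ≈ 1400 cm⁴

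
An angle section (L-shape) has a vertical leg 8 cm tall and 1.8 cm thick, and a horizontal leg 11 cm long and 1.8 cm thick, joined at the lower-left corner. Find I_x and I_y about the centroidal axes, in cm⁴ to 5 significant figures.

Break the section into simple shapes (no overlaps), measuring from the bottom-left corner of the bounding box.
Vertical leg: 1.8 × 8, A = 14.4 cm², y = 4 cm, Ī = 76.8 cm⁴.
Horizontal leg (remainder): 9.2 × 1.8, A = 16.56 cm², y = 0.9 cm, Ī = 4.4712 cm⁴.
Centroid: ȳ = ΣA·y / ΣA = 2.34186 cm.
Transfer each piece to the centroidal x-axis using Ī + A·d² with d = y − 2.34186:
  vertical leg: d = 1.65814 cm → contributes +116.3917 cm⁴
  horizontal leg (remainder): d = -1.44186 cm → contributes +38.8988 cm⁴
Total I = 155.2905 cm⁴.
For the y-axis: x̄ = 3.84186 cm.
Repeating about the centroidal y-axis gives I_y = 353.6865 cm⁴.

I_x ≈ 155.29 cm⁴, I_y ≈ 353.69 cm⁴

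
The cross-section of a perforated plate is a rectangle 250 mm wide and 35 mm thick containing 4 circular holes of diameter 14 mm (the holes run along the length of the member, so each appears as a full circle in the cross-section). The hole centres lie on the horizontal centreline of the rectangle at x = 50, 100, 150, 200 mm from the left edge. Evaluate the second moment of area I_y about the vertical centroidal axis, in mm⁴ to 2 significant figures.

I_y ≈ 4.4 × 10⁷ mm⁴

Split into non-overlapping primitives; take the origin at the lower-left of the bounding box.
Plate: 250 × 35, A = 8 750 mm², x = 125 mm, Ī = 45 572 917 mm⁴.
Hole 1 (subtracted): ⌀14, A = 153.9 mm², x = 50 mm, Ī = 1 886 mm⁴.
Hole 2 (subtracted): ⌀14, A = 153.9 mm², x = 100 mm, Ī = 1 886 mm⁴.
Hole 3 (subtracted): ⌀14, A = 153.9 mm², x = 150 mm, Ī = 1 886 mm⁴.
Hole 4 (subtracted): ⌀14, A = 153.9 mm², x = 200 mm, Ī = 1 886 mm⁴.
By symmetry the centroid is at mid-width, x̄ = 125 mm.
Transfer each piece to the vertical centroidal axis using Ī + A·d² with d = x − 125:
  plate: d = 0 mm → contributes +45 572 917 mm⁴
  hole 1: d = -75 mm → contributes −867 787 mm⁴
  hole 2: d = -25 mm → contributes −98 097 mm⁴
  hole 3: d = 25 mm → contributes −98 097 mm⁴
  hole 4: d = 75 mm → contributes −867 787 mm⁴
Total I = 43 641 148 mm⁴.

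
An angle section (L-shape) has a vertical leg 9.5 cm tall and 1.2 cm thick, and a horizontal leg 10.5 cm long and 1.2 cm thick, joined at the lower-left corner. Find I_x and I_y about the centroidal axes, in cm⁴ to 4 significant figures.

I_x ≈ 184.2 cm⁴, I_y ≈ 237.2 cm⁴

Decompose the section into non-overlapping parts with the origin at the bottom-left of its bounding rectangle.
Vertical leg: 1.2 × 9.5, A = 11.4 cm², y = 4.75 cm, Ī = 85.7375 cm⁴.
Horizontal leg (remainder): 9.3 × 1.2, A = 11.16 cm², y = 0.6 cm, Ī = 1.3392 cm⁴.
Centroid: ȳ = ΣA·y / ΣA = 2.69707 cm.
Transfer each piece to the centroidal x-axis using Ī + A·d² with d = y − 2.69707:
  vertical leg: d = 2.05293 cm → contributes +133.783 cm⁴
  horizontal leg (remainder): d = -2.09707 cm → contributes +50.4178 cm⁴
Total I = 184.201 cm⁴.
For the y-axis: x̄ = 3.19707 cm.
Repeating about the centroidal y-axis gives I_y = 237.239 cm⁴.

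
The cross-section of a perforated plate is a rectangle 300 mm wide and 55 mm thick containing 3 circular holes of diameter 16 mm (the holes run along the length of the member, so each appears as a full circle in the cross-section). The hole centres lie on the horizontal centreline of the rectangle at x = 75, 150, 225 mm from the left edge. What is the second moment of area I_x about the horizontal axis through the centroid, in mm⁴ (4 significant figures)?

I_x ≈ 4.150 × 10⁶ mm⁴

Break the section into simple shapes (no overlaps), measuring from the bottom-left corner of the bounding box.
Plate: 300 × 55, A = 16 500 mm², y = 27.5 mm, Ī = 4 159 375 mm⁴.
Hole 1 (subtracted): ⌀16, A = 201.062 mm², y = 27.5 mm, Ī = 3216.99 mm⁴.
Hole 2 (subtracted): ⌀16, A = 201.062 mm², y = 27.5 mm, Ī = 3216.99 mm⁴.
Hole 3 (subtracted): ⌀16, A = 201.062 mm², y = 27.5 mm, Ī = 3216.99 mm⁴.
By symmetry the centroid is at mid-height, ȳ = 27.5 mm.
All pieces are centred on the horizontal axis through the centroid, so I = ΣĪ (holes subtracted) = 4 149 724 mm⁴.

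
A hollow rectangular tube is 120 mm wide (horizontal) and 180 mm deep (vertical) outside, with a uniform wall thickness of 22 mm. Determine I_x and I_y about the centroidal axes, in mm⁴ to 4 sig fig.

Break the section into simple shapes (no overlaps), measuring from the bottom-left corner of the bounding box.
Outer rectangle: 120 × 180, A = 21 600 mm², y = 90 mm, Ī = 58 320 000 mm⁴.
Inner void (subtracted): 76 × 136, A = 10 336 mm², y = 90 mm, Ī = 15 931 221 mm⁴.
By symmetry the centroid is at mid-height, ȳ = 90 mm.
All pieces are centred on the centroidal x-axis, so I = ΣĪ (holes subtracted) = 42 388 779 mm⁴.
Repeating about the centroidal y-axis gives I_y = 20 944 939 mm⁴.

I_x ≈ 4.239 × 10⁷ mm⁴, I_y ≈ 2.094 × 10⁷ mm⁴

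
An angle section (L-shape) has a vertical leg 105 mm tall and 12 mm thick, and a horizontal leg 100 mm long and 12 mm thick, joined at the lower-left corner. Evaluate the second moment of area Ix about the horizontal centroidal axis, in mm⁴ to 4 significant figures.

Ix ≈ 2.413 × 10⁶ mm⁴

Treat the section as a set of non-overlapping primitives; coordinates are from the bounding-box lower-left.
Vertical leg: 12 × 105, A = 1 260 mm², y = 52.5 mm, Ī = 1 157 625 mm⁴.
Horizontal leg (remainder): 88 × 12, A = 1 056 mm², y = 6 mm, Ī = 12 672 mm⁴.
Centroid: ȳ = ΣA·y / ΣA = 31.2979 mm.
Transfer each piece to the horizontal centroidal axis using Ī + A·d² with d = y − 31.2979:
  vertical leg: d = 21.2021 mm → contributes +1 724 030 mm⁴
  horizontal leg (remainder): d = -25.2979 mm → contributes +688 496 mm⁴
Total I = 2 412 526 mm⁴.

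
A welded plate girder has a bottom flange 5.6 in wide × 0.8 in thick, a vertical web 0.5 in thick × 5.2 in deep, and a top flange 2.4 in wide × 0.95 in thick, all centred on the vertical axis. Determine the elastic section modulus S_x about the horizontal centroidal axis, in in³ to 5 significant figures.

Decompose the section into non-overlapping parts with the origin at the bottom-left of its bounding rectangle.
Bottom plate: 5.6 × 0.8, A = 4.48 in², y = 0.4 in, Ī = 0.2389333 in⁴.
Web plate: 0.5 × 5.2, A = 2.6 in², y = 3.4 in, Ī = 5.858667 in⁴.
Top plate: 2.4 × 0.95, A = 2.28 in², y = 6.475 in, Ī = 0.171475 in⁴.
Centroid: ȳ = ΣA·y / ΣA = 2.713141 in.
Transfer each piece to the horizontal centroidal axis using Ī + A·d² with d = y − 2.713141:
  bottom plate: d = -2.313141 in → contributes +24.20972 in⁴
  web plate: d = 0.686859 in → contributes +7.085282 in⁴
  top plate: d = 3.761859 in → contributes +32.43708 in⁴
Total I = 63.73208 in⁴.
Extreme fibre distance c = 4.236859 in; S = I/c = 15.0423 in³.

S_x ≈ 15.042 in³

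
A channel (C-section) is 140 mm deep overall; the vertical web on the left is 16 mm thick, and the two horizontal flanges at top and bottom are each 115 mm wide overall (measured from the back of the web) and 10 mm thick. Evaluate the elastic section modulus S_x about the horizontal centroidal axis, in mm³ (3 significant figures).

Break the section into simple shapes (no overlaps), measuring from the bottom-left corner of the bounding box.
Web: 16 × 140, A = 2 240 mm², y = 70 mm, Ī = 3 658 667 mm⁴.
Top flange (beyond web): 99 × 10, A = 990 mm², y = 135 mm, Ī = 8 250 mm⁴.
Bottom flange (beyond web): 99 × 10, A = 990 mm², y = 5 mm, Ī = 8 250 mm⁴.
By symmetry the centroid is at mid-height, ȳ = 70 mm.
Transfer each piece to the horizontal centroidal axis using Ī + A·d² with d = y − 70:
  web: d = 0 mm → contributes +3 658 667 mm⁴
  top flange (beyond web): d = 65 mm → contributes +4 191 000 mm⁴
  bottom flange (beyond web): d = -65 mm → contributes +4 191 000 mm⁴
Total I = 12 040 667 mm⁴.
Extreme fibre distance c = 70 mm; S = I/c = 172 010 mm³.

S_x ≈ 1.72 × 10⁵ mm³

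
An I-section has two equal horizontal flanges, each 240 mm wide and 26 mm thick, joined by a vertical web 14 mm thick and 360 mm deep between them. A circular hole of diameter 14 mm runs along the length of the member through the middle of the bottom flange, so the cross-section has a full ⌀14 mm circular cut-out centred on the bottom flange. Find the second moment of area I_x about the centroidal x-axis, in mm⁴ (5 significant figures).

Treat the section as a set of non-overlapping primitives; coordinates are from the bounding-box lower-left.
Bottom flange: 240 × 26, A = 6 240 mm², y = 13 mm, Ī = 351 520 mm⁴.
Web: 14 × 360, A = 5 040 mm², y = 206 mm, Ī = 54 432 000 mm⁴.
Top flange: 240 × 26, A = 6 240 mm², y = 399 mm, Ī = 351 520 mm⁴.
Hole (subtracted): ⌀14, A = 153.938 mm², y = 13 mm, Ī = 1885.741 mm⁴.
Centroid: ȳ = ΣA·y / ΣA = 207.7108 mm.
Transfer each piece to the centroidal x-axis using Ī + A·d² with d = y − 207.7108:
  bottom flange: d = -194.7108 mm → contributes +236 924 270 mm⁴
  web: d = -1.710811 mm → contributes +54 446 751 mm⁴
  top flange: d = 191.2892 mm → contributes +228 682 817 mm⁴
  hole: d = -194.7108 mm → contributes −5 838 031 mm⁴
Total I = 514 215 808 mm⁴.

I_x ≈ 5.1422 × 10⁸ mm⁴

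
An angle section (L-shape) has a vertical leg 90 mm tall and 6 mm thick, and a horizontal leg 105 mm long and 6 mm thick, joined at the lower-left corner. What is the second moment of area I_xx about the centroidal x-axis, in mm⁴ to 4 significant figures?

Break the section into simple shapes (no overlaps), measuring from the bottom-left corner of the bounding box.
Vertical leg: 6 × 90, A = 540 mm², y = 45 mm, Ī = 364 500 mm⁴.
Horizontal leg (remainder): 99 × 6, A = 594 mm², y = 3 mm, Ī = 1 782 mm⁴.
Centroid: ȳ = ΣA·y / ΣA = 23 mm.
Transfer each piece to the centroidal x-axis using Ī + A·d² with d = y − 23:
  vertical leg: d = 22 mm → contributes +625 860 mm⁴
  horizontal leg (remainder): d = -20 mm → contributes +239 382 mm⁴
Total I = 865 242 mm⁴.

I_xx ≈ 8.652 × 10⁵ mm⁴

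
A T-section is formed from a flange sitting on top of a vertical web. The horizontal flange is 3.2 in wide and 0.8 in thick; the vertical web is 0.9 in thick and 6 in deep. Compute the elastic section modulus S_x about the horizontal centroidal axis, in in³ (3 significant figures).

Split into non-overlapping primitives; take the origin at the lower-left of the bounding box.
Flange: 3.2 × 0.8, A = 2.56 in², y = 6.4 in, Ī = 0.13653 in⁴.
Web: 0.9 × 6, A = 5.4 in², y = 3 in, Ī = 16.2 in⁴.
Centroid: ȳ = ΣA·y / ΣA = 4.0935 in.
Transfer each piece to the horizontal centroidal axis using Ī + A·d² with d = y − 4.0935:
  flange: d = 2.3065 in → contributes +13.756 in⁴
  web: d = -1.0935 in → contributes +22.657 in⁴
Total I = 36.413 in⁴.
Extreme fibre distance c = 4.0935 in; S = I/c = 8.8953 in³.

S_x ≈ 8.90 in³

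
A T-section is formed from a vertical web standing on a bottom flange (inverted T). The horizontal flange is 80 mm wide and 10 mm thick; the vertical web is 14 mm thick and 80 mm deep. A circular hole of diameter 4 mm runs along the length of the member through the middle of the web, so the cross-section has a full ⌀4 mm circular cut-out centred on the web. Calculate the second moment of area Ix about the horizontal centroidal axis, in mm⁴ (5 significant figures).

Decompose the section into non-overlapping parts with the origin at the bottom-left of its bounding rectangle.
Flange: 80 × 10, A = 800 mm², y = 5 mm, Ī = 6666.667 mm⁴.
Web: 14 × 80, A = 1 120 mm², y = 50 mm, Ī = 597333.3 mm⁴.
Hole (subtracted): ⌀4, A = 12.56637 mm², y = 50 mm, Ī = 12.56637 mm⁴.
Centroid: ȳ = ΣA·y / ΣA = 31.12647 mm.
Transfer each piece to the horizontal centroidal axis using Ī + A·d² with d = y − 31.12647:
  flange: d = -26.12647 mm → contributes +552740.7 mm⁴
  web: d = 18.87353 mm → contributes +996288.6 mm⁴
  hole: d = 18.87353 mm → contributes −4488.833 mm⁴
Total I = 1 544 540 mm⁴.

Ix ≈ 1.5445 × 10⁶ mm⁴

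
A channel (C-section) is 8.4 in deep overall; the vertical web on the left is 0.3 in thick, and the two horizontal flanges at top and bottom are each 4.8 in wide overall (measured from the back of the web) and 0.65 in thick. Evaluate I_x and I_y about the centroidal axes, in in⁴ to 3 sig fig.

I_x ≈ 103 in⁴, I_y ≈ 20.0 in⁴

Split into non-overlapping primitives; take the origin at the lower-left of the bounding box.
Web: 0.3 × 8.4, A = 2.52 in², y = 4.2 in, Ī = 14.818 in⁴.
Top flange (beyond web): 4.5 × 0.65, A = 2.925 in², y = 8.075 in, Ī = 0.10298 in⁴.
Bottom flange (beyond web): 4.5 × 0.65, A = 2.925 in², y = 0.325 in, Ī = 0.10298 in⁴.
By symmetry the centroid is at mid-height, ȳ = 4.2 in.
Transfer each piece to the centroidal x-axis using Ī + A·d² with d = y − 4.2:
  web: d = 0 in → contributes +14.818 in⁴
  top flange (beyond web): d = 3.875 in → contributes +44.024 in⁴
  bottom flange (beyond web): d = -3.875 in → contributes +44.024 in⁴
Total I = 102.86 in⁴.
For the y-axis: x̄ = 1.8274 in.
Repeating about the centroidal y-axis gives I_y = 20.036 in⁴.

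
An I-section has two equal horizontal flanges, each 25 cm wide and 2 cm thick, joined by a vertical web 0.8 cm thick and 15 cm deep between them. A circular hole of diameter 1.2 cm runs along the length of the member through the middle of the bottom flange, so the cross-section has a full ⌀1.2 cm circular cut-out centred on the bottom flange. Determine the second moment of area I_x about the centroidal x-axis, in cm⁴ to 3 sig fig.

I_x ≈ 7400 cm⁴

Decompose the section into non-overlapping parts with the origin at the bottom-left of its bounding rectangle.
Bottom flange: 25 × 2, A = 50 cm², y = 1 cm, Ī = 16.667 cm⁴.
Web: 0.8 × 15, A = 12 cm², y = 9.5 cm, Ī = 225 cm⁴.
Top flange: 25 × 2, A = 50 cm², y = 18 cm, Ī = 16.667 cm⁴.
Hole (subtracted): ⌀1.2, A = 1.131 cm², y = 1 cm, Ī = 0.10179 cm⁴.
Centroid: ȳ = ΣA·y / ΣA = 9.5867 cm.
Transfer each piece to the centroidal x-axis using Ī + A·d² with d = y − 9.5867:
  bottom flange: d = -8.5867 cm → contributes +3703.2 cm⁴
  web: d = -0.086708 cm → contributes +225.09 cm⁴
  top flange: d = 8.4133 cm → contributes +3555.8 cm⁴
  hole: d = -8.5867 cm → contributes −83.49 cm⁴
Total I = 7400.7 cm⁴.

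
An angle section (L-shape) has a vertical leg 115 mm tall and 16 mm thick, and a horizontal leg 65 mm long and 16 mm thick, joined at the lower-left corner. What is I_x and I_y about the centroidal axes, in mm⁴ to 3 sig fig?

I_x ≈ 3.39 × 10⁶ mm⁴, I_y ≈ 7.77 × 10⁵ mm⁴

Decompose the section into non-overlapping parts with the origin at the bottom-left of its bounding rectangle.
Vertical leg: 16 × 115, A = 1 840 mm², y = 57.5 mm, Ī = 2 027 833 mm⁴.
Horizontal leg (remainder): 49 × 16, A = 784 mm², y = 8 mm, Ī = 16 725 mm⁴.
Centroid: ȳ = ΣA·y / ΣA = 42.71 mm.
Transfer each piece to the centroidal x-axis using Ī + A·d² with d = y − 42.71:
  vertical leg: d = 14.79 mm → contributes +2 430 303 mm⁴
  horizontal leg (remainder): d = -34.71 mm → contributes +961 296 mm⁴
Total I = 3 391 599 mm⁴.
For the y-axis: x̄ = 17.71 mm.
Repeating about the centroidal y-axis gives I_y = 776 799 mm⁴.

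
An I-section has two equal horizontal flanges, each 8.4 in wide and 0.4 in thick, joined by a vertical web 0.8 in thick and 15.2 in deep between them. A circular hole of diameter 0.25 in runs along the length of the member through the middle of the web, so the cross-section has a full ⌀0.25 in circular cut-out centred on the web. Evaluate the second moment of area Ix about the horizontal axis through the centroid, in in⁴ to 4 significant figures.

Ix ≈ 643.1 in⁴

Break the section into simple shapes (no overlaps), measuring from the bottom-left corner of the bounding box.
Bottom flange: 8.4 × 0.4, A = 3.36 in², y = 0.2 in, Ī = 0.0448 in⁴.
Web: 0.8 × 15.2, A = 12.16 in², y = 8 in, Ī = 234.121 in⁴.
Top flange: 8.4 × 0.4, A = 3.36 in², y = 15.8 in, Ī = 0.0448 in⁴.
Hole (subtracted): ⌀0.25, A = 0.0490874 in², y = 8 in, Ī = 0.000191748 in⁴.
By symmetry the centroid is at mid-height, ȳ = 8 in.
Transfer each piece to the horizontal axis through the centroid using Ī + A·d² with d = y − 8:
  bottom flange: d = -7.8 in → contributes +204.467 in⁴
  web: d = 0 in → contributes +234.121 in⁴
  top flange: d = 7.8 in → contributes +204.467 in⁴
  hole: d = 0 in → contributes −0.000191748 in⁴
Total I = 643.055 in⁴.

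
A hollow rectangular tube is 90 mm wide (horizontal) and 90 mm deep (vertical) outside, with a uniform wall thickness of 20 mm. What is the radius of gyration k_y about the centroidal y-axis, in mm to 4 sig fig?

Decompose the section into non-overlapping parts with the origin at the bottom-left of its bounding rectangle.
Outer rectangle: 90 × 90, A = 8 100 mm², x = 45 mm, Ī = 5 467 500 mm⁴.
Inner void (subtracted): 50 × 50, A = 2 500 mm², x = 45 mm, Ī = 520 833 mm⁴.
By symmetry the centroid is at mid-width, x̄ = 45 mm.
All pieces are centred on the centroidal y-axis, so I = ΣĪ (holes subtracted) = 4 946 667 mm⁴.
Radius of gyration: k = √(I/A) = √(4 946 667 / 5 600) = 29.7209 mm.

k_y ≈ 29.72 mm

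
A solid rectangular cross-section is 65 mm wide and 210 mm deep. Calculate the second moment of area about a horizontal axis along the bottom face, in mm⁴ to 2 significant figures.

I_base ≈ 2.0 × 10⁸ mm⁴

The section: 65 × 210, A = 13 650 mm², y = 105 mm, Ī = 50 163 750 mm⁴.
Transfer it to a horizontal axis along the bottom face using Ī + A·d² with d = y − 0:
  the section: d = 105 mm → contributes +200 655 000 mm⁴
Total I = 200 655 000 mm⁴.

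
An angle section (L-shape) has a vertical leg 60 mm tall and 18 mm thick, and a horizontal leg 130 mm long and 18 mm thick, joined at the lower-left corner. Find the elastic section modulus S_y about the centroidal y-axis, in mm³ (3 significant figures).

S_y ≈ 6.49 × 10⁴ mm³

Split into non-overlapping primitives; take the origin at the lower-left of the bounding box.
Vertical leg: 18 × 60, A = 1 080 mm², x = 9 mm, Ī = 29 160 mm⁴.
Horizontal leg (remainder): 112 × 18, A = 2 016 mm², x = 74 mm, Ī = 2 107 392 mm⁴.
Centroid: x̄ = ΣA·x / ΣA = 51.326 mm.
Transfer each piece to the centroidal y-axis using Ī + A·d² with d = x − 51.326:
  vertical leg: d = -42.326 mm → contributes +1 963 931 mm⁴
  horizontal leg (remainder): d = 22.674 mm → contributes +3 143 877 mm⁴
Total I = 5 107 808 mm⁴.
Extreme fibre distance c = 78.674 mm; S = I/c = 64 923 mm³.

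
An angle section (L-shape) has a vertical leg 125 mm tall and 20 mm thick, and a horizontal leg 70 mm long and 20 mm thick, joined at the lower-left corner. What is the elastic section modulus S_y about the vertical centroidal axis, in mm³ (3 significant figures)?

Break the section into simple shapes (no overlaps), measuring from the bottom-left corner of the bounding box.
Vertical leg: 20 × 125, A = 2 500 mm², x = 10 mm, Ī = 83 333 mm⁴.
Horizontal leg (remainder): 50 × 20, A = 1 000 mm², x = 45 mm, Ī = 208 333 mm⁴.
Centroid: x̄ = ΣA·x / ΣA = 20 mm.
Transfer each piece to the vertical centroidal axis using Ī + A·d² with d = x − 20:
  vertical leg: d = -10 mm → contributes +333 333 mm⁴
  horizontal leg (remainder): d = 25 mm → contributes +833 333 mm⁴
Total I = 1 166 667 mm⁴.
Extreme fibre distance c = 50 mm; S = I/c = 23 333 mm³.

S_y ≈ 2.33 × 10⁴ mm³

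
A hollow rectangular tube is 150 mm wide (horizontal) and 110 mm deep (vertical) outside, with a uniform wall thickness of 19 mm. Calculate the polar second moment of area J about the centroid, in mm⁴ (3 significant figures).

Split into non-overlapping primitives; take the origin at the lower-left of the bounding box.
Outer rectangle: 150 × 110, A = 16 500 mm², y = 55 mm, Ī = 16 637 500 mm⁴.
Inner void (subtracted): 112 × 72, A = 8 064 mm², y = 55 mm, Ī = 3 483 648 mm⁴.
By symmetry the centroid is at mid-height, ȳ = 55 mm.
All pieces are centred on the centroidal x-axis, so I = ΣĪ (holes subtracted) = 13 153 852 mm⁴.
Repeating about the centroidal y-axis gives I_y = 22 507 932 mm⁴.
Polar second moment: J = I_x + I_y = 35 661 784 mm⁴.

J ≈ 3.57 × 10⁷ mm⁴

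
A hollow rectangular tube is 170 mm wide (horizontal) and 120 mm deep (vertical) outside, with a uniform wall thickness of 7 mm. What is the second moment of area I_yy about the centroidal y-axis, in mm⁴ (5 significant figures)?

I_yy ≈ 1.5595 × 10⁷ mm⁴

Decompose the section into non-overlapping parts with the origin at the bottom-left of its bounding rectangle.
Outer rectangle: 170 × 120, A = 20 400 mm², x = 85 mm, Ī = 49 130 000 mm⁴.
Inner void (subtracted): 156 × 106, A = 16 536 mm², x = 85 mm, Ī = 33 535 008 mm⁴.
By symmetry the centroid is at mid-width, x̄ = 85 mm.
All pieces are centred on the centroidal y-axis, so I = ΣĪ (holes subtracted) = 15 594 992 mm⁴.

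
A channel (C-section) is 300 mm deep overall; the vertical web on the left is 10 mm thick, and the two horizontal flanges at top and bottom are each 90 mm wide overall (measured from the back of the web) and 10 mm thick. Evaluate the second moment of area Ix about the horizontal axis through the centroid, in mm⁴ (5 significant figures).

Ix ≈ 5.6153 × 10⁷ mm⁴

Treat the section as a set of non-overlapping primitives; coordinates are from the bounding-box lower-left.
Web: 10 × 300, A = 3 000 mm², y = 150 mm, Ī = 22 500 000 mm⁴.
Top flange (beyond web): 80 × 10, A = 800 mm², y = 295 mm, Ī = 6666.667 mm⁴.
Bottom flange (beyond web): 80 × 10, A = 800 mm², y = 5 mm, Ī = 6666.667 mm⁴.
By symmetry the centroid is at mid-height, ȳ = 150 mm.
Transfer each piece to the horizontal axis through the centroid using Ī + A·d² with d = y − 150:
  web: d = 0 mm → contributes +22 500 000 mm⁴
  top flange (beyond web): d = 145 mm → contributes +16 826 667 mm⁴
  bottom flange (beyond web): d = -145 mm → contributes +16 826 667 mm⁴
Total I = 56 153 333 mm⁴.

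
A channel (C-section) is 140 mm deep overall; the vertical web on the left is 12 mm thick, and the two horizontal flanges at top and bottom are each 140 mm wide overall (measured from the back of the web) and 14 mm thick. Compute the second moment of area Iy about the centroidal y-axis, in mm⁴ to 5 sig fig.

Break the section into simple shapes (no overlaps), measuring from the bottom-left corner of the bounding box.
Web: 12 × 140, A = 1 680 mm², x = 6 mm, Ī = 20 160 mm⁴.
Top flange (beyond web): 128 × 14, A = 1 792 mm², x = 76 mm, Ī = 2 446 677 mm⁴.
Bottom flange (beyond web): 128 × 14, A = 1 792 mm², x = 76 mm, Ī = 2 446 677 mm⁴.
Centroid: x̄ = ΣA·x / ΣA = 53.65957 mm.
Transfer each piece to the centroidal y-axis using Ī + A·d² with d = x − 53.65957:
  web: d = -47.65957 mm → contributes +3 836 171 mm⁴
  top flange (beyond web): d = 22.34043 mm → contributes +3 341 055 mm⁴
  bottom flange (beyond web): d = 22.34043 mm → contributes +3 341 055 mm⁴
Total I = 10 518 281 mm⁴.

Iy ≈ 1.0518 × 10⁷ mm⁴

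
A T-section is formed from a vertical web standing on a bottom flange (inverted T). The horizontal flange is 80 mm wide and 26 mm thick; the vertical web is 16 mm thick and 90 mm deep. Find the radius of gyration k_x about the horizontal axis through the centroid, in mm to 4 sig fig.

Split into non-overlapping primitives; take the origin at the lower-left of the bounding box.
Flange: 80 × 26, A = 2 080 mm², y = 13 mm, Ī = 117 173 mm⁴.
Web: 16 × 90, A = 1 440 mm², y = 71 mm, Ī = 972 000 mm⁴.
Centroid: ȳ = ΣA·y / ΣA = 36.7273 mm.
Transfer each piece to the horizontal axis through the centroid using Ī + A·d² with d = y − 36.7273:
  flange: d = -23.7273 mm → contributes +1 288 179 mm⁴
  web: d = 34.2727 mm → contributes +2 663 453 mm⁴
Total I = 3 951 632 mm⁴.
Radius of gyration: k = √(I/A) = √(3 951 632 / 3 520) = 33.5056 mm.

k_x ≈ 33.51 mm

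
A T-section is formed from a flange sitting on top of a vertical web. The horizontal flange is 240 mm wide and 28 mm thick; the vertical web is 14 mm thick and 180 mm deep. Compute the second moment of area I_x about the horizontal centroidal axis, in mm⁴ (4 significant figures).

I_x ≈ 2.707 × 10⁷ mm⁴

Decompose the section into non-overlapping parts with the origin at the bottom-left of its bounding rectangle.
Flange: 240 × 28, A = 6 720 mm², y = 194 mm, Ī = 439 040 mm⁴.
Web: 14 × 180, A = 2 520 mm², y = 90 mm, Ī = 6 804 000 mm⁴.
Centroid: ȳ = ΣA·y / ΣA = 165.636 mm.
Transfer each piece to the horizontal centroidal axis using Ī + A·d² with d = y − 165.636:
  flange: d = 28.3636 mm → contributes +5 845 252 mm⁴
  web: d = -75.6364 mm → contributes +21 220 566 mm⁴
Total I = 27 065 818 mm⁴.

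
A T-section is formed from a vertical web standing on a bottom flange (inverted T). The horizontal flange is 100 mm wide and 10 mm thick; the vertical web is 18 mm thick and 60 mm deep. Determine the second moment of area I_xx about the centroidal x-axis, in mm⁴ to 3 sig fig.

Decompose the section into non-overlapping parts with the origin at the bottom-left of its bounding rectangle.
Flange: 100 × 10, A = 1 000 mm², y = 5 mm, Ī = 8333.3 mm⁴.
Web: 18 × 60, A = 1 080 mm², y = 40 mm, Ī = 324 000 mm⁴.
Centroid: ȳ = ΣA·y / ΣA = 23.173 mm.
Transfer each piece to the centroidal x-axis using Ī + A·d² with d = y − 23.173:
  flange: d = -18.173 mm → contributes +338 594 mm⁴
  web: d = 16.827 mm → contributes +629 797 mm⁴
Total I = 968 391 mm⁴.

I_xx ≈ 9.68 × 10⁵ mm⁴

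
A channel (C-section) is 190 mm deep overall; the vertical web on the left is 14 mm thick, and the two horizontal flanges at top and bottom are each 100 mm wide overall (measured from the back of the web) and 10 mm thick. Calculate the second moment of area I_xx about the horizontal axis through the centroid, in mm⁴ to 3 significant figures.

Break the section into simple shapes (no overlaps), measuring from the bottom-left corner of the bounding box.
Web: 14 × 190, A = 2 660 mm², y = 95 mm, Ī = 8 002 167 mm⁴.
Top flange (beyond web): 86 × 10, A = 860 mm², y = 185 mm, Ī = 7166.7 mm⁴.
Bottom flange (beyond web): 86 × 10, A = 860 mm², y = 5 mm, Ī = 7166.7 mm⁴.
By symmetry the centroid is at mid-height, ȳ = 95 mm.
Transfer each piece to the horizontal axis through the centroid using Ī + A·d² with d = y − 95:
  web: d = 0 mm → contributes +8 002 167 mm⁴
  top flange (beyond web): d = 90 mm → contributes +6 973 167 mm⁴
  bottom flange (beyond web): d = -90 mm → contributes +6 973 167 mm⁴
Total I = 21 948 500 mm⁴.

I_xx ≈ 2.19 × 10⁷ mm⁴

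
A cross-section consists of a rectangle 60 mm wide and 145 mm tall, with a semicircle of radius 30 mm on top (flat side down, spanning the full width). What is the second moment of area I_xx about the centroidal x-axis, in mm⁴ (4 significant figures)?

I_xx ≈ 2.417 × 10⁷ mm⁴

Decompose the section into non-overlapping parts with the origin at the bottom-left of its bounding rectangle.
Rectangular body: 60 × 145, A = 8 700 mm², y = 72.5 mm, Ī = 15 243 125 mm⁴.
Semicircular cap: semicircle r = 30, A = 1413.72 mm², y = 157.732 mm, Ī = 88903.1 mm⁴.
Centroid: ȳ = ΣA·y / ΣA = 84.414 mm.
Transfer each piece to the centroidal x-axis using Ī + A·d² with d = y − 84.414:
  rectangular body: d = -11.914 mm → contributes +16 478 025 mm⁴
  semicircular cap: d = 73.3184 mm → contributes +7 688 468 mm⁴
Total I = 24 166 493 mm⁴.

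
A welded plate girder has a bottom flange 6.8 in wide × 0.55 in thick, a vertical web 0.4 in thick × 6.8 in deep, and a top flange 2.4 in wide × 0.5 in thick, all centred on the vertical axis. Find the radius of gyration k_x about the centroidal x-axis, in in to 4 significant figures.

k_x ≈ 2.928 in

Decompose the section into non-overlapping parts with the origin at the bottom-left of its bounding rectangle.
Bottom plate: 6.8 × 0.55, A = 3.74 in², y = 0.275 in, Ī = 0.0942792 in⁴.
Web plate: 0.4 × 6.8, A = 2.72 in², y = 3.95 in, Ī = 10.4811 in⁴.
Top plate: 2.4 × 0.5, A = 1.2 in², y = 7.6 in, Ī = 0.025 in⁴.
Centroid: ȳ = ΣA·y / ΣA = 2.72748 in.
Transfer each piece to the centroidal x-axis using Ī + A·d² with d = y − 2.72748:
  bottom plate: d = -2.45248 in → contributes +22.5891 in⁴
  web plate: d = 1.22252 in → contributes +14.5463 in⁴
  top plate: d = 4.87252 in → contributes +28.5147 in⁴
Total I = 65.6501 in⁴.
Radius of gyration: k = √(I/A) = √(65.6501 / 7.66) = 2.92754 in.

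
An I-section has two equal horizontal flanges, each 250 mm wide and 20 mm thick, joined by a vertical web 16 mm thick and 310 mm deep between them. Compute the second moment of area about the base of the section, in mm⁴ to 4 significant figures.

Decompose the section into non-overlapping parts with the origin at the bottom-left of its bounding rectangle.
Bottom flange: 250 × 20, A = 5 000 mm², y = 10 mm, Ī = 166 667 mm⁴.
Web: 16 × 310, A = 4 960 mm², y = 175 mm, Ī = 39 721 333 mm⁴.
Top flange: 250 × 20, A = 5 000 mm², y = 340 mm, Ī = 166 667 mm⁴.
Transfer each piece to the bottom edge using Ī + A·d² with d = y − 0:
  bottom flange: d = 10 mm → contributes +666 667 mm⁴
  web: d = 175 mm → contributes +191 621 333 mm⁴
  top flange: d = 340 mm → contributes +578 166 667 mm⁴
Total I = 770 454 667 mm⁴.

I_base ≈ 7.705 × 10⁸ mm⁴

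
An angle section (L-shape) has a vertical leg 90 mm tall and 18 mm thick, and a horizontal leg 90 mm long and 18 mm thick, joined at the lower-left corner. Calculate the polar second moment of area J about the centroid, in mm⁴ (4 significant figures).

Treat the section as a set of non-overlapping primitives; coordinates are from the bounding-box lower-left.
Vertical leg: 18 × 90, A = 1 620 mm², y = 45 mm, Ī = 1 093 500 mm⁴.
Horizontal leg (remainder): 72 × 18, A = 1 296 mm², y = 9 mm, Ī = 34 992 mm⁴.
Centroid: ȳ = ΣA·y / ΣA = 29 mm.
Transfer each piece to the centroidal x-axis using Ī + A·d² with d = y − 29:
  vertical leg: d = 16 mm → contributes +1 508 220 mm⁴
  horizontal leg (remainder): d = -20 mm → contributes +553 392 mm⁴
Total I = 2 061 612 mm⁴.
For the y-axis: x̄ = 29 mm.
Repeating about the centroidal y-axis gives I_y = 2 061 612 mm⁴.
Polar second moment: J = I_x + I_y = 4 123 224 mm⁴.

J ≈ 4.123 × 10⁶ mm⁴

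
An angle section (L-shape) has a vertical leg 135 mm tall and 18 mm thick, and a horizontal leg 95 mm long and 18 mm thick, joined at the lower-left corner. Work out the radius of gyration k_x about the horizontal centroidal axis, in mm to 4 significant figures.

Decompose the section into non-overlapping parts with the origin at the bottom-left of its bounding rectangle.
Vertical leg: 18 × 135, A = 2 430 mm², y = 67.5 mm, Ī = 3 690 563 mm⁴.
Horizontal leg (remainder): 77 × 18, A = 1 386 mm², y = 9 mm, Ī = 37 422 mm⁴.
Centroid: ȳ = ΣA·y / ΣA = 46.2524 mm.
Transfer each piece to the horizontal centroidal axis using Ī + A·d² with d = y − 46.2524:
  vertical leg: d = 21.2476 mm → contributes +4 787 616 mm⁴
  horizontal leg (remainder): d = -37.2524 mm → contributes +1 960 827 mm⁴
Total I = 6 748 443 mm⁴.
Radius of gyration: k = √(I/A) = √(6 748 443 / 3 816) = 42.0531 mm.

k_x ≈ 42.05 mm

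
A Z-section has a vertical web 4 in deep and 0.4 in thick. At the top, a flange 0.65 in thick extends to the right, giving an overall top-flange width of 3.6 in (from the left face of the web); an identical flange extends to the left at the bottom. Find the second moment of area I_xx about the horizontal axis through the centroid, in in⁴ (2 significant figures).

Treat the section as a set of non-overlapping primitives; coordinates are from the bounding-box lower-left.
Web: 0.4 × 4, A = 1.6 in², y = 2 in, Ī = 2.133 in⁴.
Top flange (beyond web): 3.2 × 0.65, A = 2.08 in², y = 3.675 in, Ī = 0.07323 in⁴.
Bottom flange (beyond web): 3.2 × 0.65, A = 2.08 in², y = 0.325 in, Ī = 0.07323 in⁴.
Centroid: ȳ = ΣA·y / ΣA = 2 in.
Transfer each piece to the horizontal axis through the centroid using Ī + A·d² with d = y − 2:
  web: d = 0 in → contributes +2.133 in⁴
  top flange (beyond web): d = 1.675 in → contributes +5.909 in⁴
  bottom flange (beyond web): d = -1.675 in → contributes +5.909 in⁴
Total I = 13.95 in⁴.

I_xx ≈ 14 in⁴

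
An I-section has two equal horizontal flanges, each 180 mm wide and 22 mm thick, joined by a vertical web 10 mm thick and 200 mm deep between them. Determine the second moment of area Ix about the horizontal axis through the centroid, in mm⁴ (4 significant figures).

Ix ≈ 1.046 × 10⁸ mm⁴

Decompose the section into non-overlapping parts with the origin at the bottom-left of its bounding rectangle.
Bottom flange: 180 × 22, A = 3 960 mm², y = 11 mm, Ī = 159 720 mm⁴.
Web: 10 × 200, A = 2 000 mm², y = 122 mm, Ī = 6 666 667 mm⁴.
Top flange: 180 × 22, A = 3 960 mm², y = 233 mm, Ī = 159 720 mm⁴.
By symmetry the centroid is at mid-height, ȳ = 122 mm.
Transfer each piece to the horizontal axis through the centroid using Ī + A·d² with d = y − 122:
  bottom flange: d = -111 mm → contributes +48 950 880 mm⁴
  web: d = 0 mm → contributes +6 666 667 mm⁴
  top flange: d = 111 mm → contributes +48 950 880 mm⁴
Total I = 104 568 427 mm⁴.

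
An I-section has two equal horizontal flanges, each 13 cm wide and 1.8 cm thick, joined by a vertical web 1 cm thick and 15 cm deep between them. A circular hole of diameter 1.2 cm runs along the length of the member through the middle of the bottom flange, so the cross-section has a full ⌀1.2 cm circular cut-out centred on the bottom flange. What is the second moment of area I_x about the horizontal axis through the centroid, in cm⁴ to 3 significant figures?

Treat the section as a set of non-overlapping primitives; coordinates are from the bounding-box lower-left.
Bottom flange: 13 × 1.8, A = 23.4 cm², y = 0.9 cm, Ī = 6.318 cm⁴.
Web: 1 × 15, A = 15 cm², y = 9.3 cm, Ī = 281.25 cm⁴.
Top flange: 13 × 1.8, A = 23.4 cm², y = 17.7 cm, Ī = 6.318 cm⁴.
Hole (subtracted): ⌀1.2, A = 1.131 cm², y = 0.9 cm, Ī = 0.10179 cm⁴.
Centroid: ȳ = ΣA·y / ΣA = 9.4566 cm.
Transfer each piece to the horizontal axis through the centroid using Ī + A·d² with d = y − 9.4566:
  bottom flange: d = -8.5566 cm → contributes +1719.6 cm⁴
  web: d = -0.15659 cm → contributes +281.62 cm⁴
  top flange: d = 8.2434 cm → contributes +1596.4 cm⁴
  hole: d = -8.5566 cm → contributes −82.906 cm⁴
Total I = 3514.7 cm⁴.

I_x ≈ 3510 cm⁴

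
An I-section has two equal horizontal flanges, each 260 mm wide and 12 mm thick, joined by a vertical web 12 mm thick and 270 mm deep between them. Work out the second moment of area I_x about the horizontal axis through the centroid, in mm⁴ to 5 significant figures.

Treat the section as a set of non-overlapping primitives; coordinates are from the bounding-box lower-left.
Bottom flange: 260 × 12, A = 3 120 mm², y = 6 mm, Ī = 37 440 mm⁴.
Web: 12 × 270, A = 3 240 mm², y = 147 mm, Ī = 19 683 000 mm⁴.
Top flange: 260 × 12, A = 3 120 mm², y = 288 mm, Ī = 37 440 mm⁴.
By symmetry the centroid is at mid-height, ȳ = 147 mm.
Transfer each piece to the horizontal axis through the centroid using Ī + A·d² with d = y − 147:
  bottom flange: d = -141 mm → contributes +62 066 160 mm⁴
  web: d = 0 mm → contributes +19 683 000 mm⁴
  top flange: d = 141 mm → contributes +62 066 160 mm⁴
Total I = 143 815 320 mm⁴.

I_x ≈ 1.4382 × 10⁸ mm⁴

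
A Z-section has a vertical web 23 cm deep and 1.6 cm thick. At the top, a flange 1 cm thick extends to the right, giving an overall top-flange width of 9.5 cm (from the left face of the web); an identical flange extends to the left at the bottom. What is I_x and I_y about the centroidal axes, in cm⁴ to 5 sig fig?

I_x ≈ 3535.4 cm⁴, I_y ≈ 446.51 cm⁴

Decompose the section into non-overlapping parts with the origin at the bottom-left of its bounding rectangle.
Web: 1.6 × 23, A = 36.8 cm², y = 11.5 cm, Ī = 1622.267 cm⁴.
Top flange (beyond web): 7.9 × 1, A = 7.9 cm², y = 22.5 cm, Ī = 0.6583333 cm⁴.
Bottom flange (beyond web): 7.9 × 1, A = 7.9 cm², y = 0.5 cm, Ī = 0.6583333 cm⁴.
Centroid: ȳ = ΣA·y / ΣA = 11.5 cm.
Transfer each piece to the centroidal x-axis using Ī + A·d² with d = y − 11.5:
  web: d = 0 cm → contributes +1622.267 cm⁴
  top flange (beyond web): d = 11 cm → contributes +956.5583 cm⁴
  bottom flange (beyond web): d = -11 cm → contributes +956.5583 cm⁴
Total I = 3535.383 cm⁴.
For the y-axis: x̄ = 8.7 cm.
Repeating about the centroidal y-axis gives I_y = 446.5113 cm⁴.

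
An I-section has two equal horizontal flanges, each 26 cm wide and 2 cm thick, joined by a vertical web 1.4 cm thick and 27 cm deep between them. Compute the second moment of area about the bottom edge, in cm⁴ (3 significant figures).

I_base ≈ 5.83 × 10⁴ cm⁴

Break the section into simple shapes (no overlaps), measuring from the bottom-left corner of the bounding box.
Bottom flange: 26 × 2, A = 52 cm², y = 1 cm, Ī = 17.333 cm⁴.
Web: 1.4 × 27, A = 37.8 cm², y = 15.5 cm, Ī = 2296.4 cm⁴.
Top flange: 26 × 2, A = 52 cm², y = 30 cm, Ī = 17.333 cm⁴.
Transfer each piece to the bottom edge using Ī + A·d² with d = y − 0:
  bottom flange: d = 1 cm → contributes +69.333 cm⁴
  web: d = 15.5 cm → contributes +11 378 cm⁴
  top flange: d = 30 cm → contributes +46 817 cm⁴
Total I = 58 264 cm⁴.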